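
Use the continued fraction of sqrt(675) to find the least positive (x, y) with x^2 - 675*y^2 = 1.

First expand sqrt(675) as a continued fraction. With x_i = (sqrt(675) + m_i)/d_i and (m_0, d_0) = (0, 1): a_0 = floor(sqrt(675)) = 25, since 25^2 = 625 <= 675 < 676 = 26^2.
Iterate m_{i+1} = d_i*a_i - m_i, d_{i+1} = (675 - m_{i+1}^2)/d_i, a_{i+1} = floor((a_0 + m_{i+1})/d_{i+1}):
  m_1 = 1*25 - 0 = 25, d_1 = (675 - 25^2)/1 = 50/1 = 50, a_1 = floor((25 + 25)/50) = 1.
  m_2 = 50*1 - 25 = 25, d_2 = (675 - 25^2)/50 = 50/50 = 1, a_2 = floor((25 + 25)/1) = 50.
  m_3 = 1*50 - 25 = 25, d_3 = (675 - 25^2)/1 = 50/1 = 50: (m_3, d_3) = (m_1, d_1) = (25, 50), so from here the quotients repeat a_1, a_2; the period length is 2.
So sqrt(675) = [25; (1, 50)] with period length k = 2.
k is even, so the fundamental solution of x^2 - 675y^2 = 1 is (p_{k-1}, q_{k-1}) = (p_1, q_1); compute convergents through index 1.
Convergents (p_i = a_i*p_{i-1} + p_{i-2}, q_i = a_i*q_{i-1} + q_{i-2} with p_{-2}=0, p_{-1}=1, q_{-2}=1, q_{-1}=0):
  i=0: a_0=25, p_0 = 25*1 + 0 = 25, q_0 = 25*0 + 1 = 1.
  i=1: a_1=1, p_1 = 1*25 + 1 = 26, q_1 = 1*1 + 0 = 1.
Check: 26^2 - 675*1^2 = 676 - 675 = 1, so (x, y) = (26, 1) solves the equation, and by the theorem it is the least positive solution.

(x, y) = (26, 1)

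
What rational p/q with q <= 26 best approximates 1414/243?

Expand x = 1414/243 as a continued fraction with the Euclidean algorithm:
  1414 = 5*243 + 199, so a_0 = 5.
  243 = 1*199 + 44, so a_1 = 1.
  199 = 4*44 + 23, so a_2 = 4.
  44 = 1*23 + 21, so a_3 = 1.
  23 = 1*21 + 2, so a_4 = 1.
  21 = 10*2 + 1, so a_5 = 10.
  2 = 2*1 + 0, so a_6 = 2.
so x = [5; 1, 4, 1, 1, 10, 2].
Convergents (p_i = a_i*p_{i-1} + p_{i-2}, q_i = a_i*q_{i-1} + q_{i-2} with p_{-2}=0, p_{-1}=1, q_{-2}=1, q_{-1}=0), until the denominator exceeds 26:
  i=0: a_0=5, p_0 = 5*1 + 0 = 5, q_0 = 5*0 + 1 = 1.
  i=1: a_1=1, p_1 = 1*5 + 1 = 6, q_1 = 1*1 + 0 = 1.
  i=2: a_2=4, p_2 = 4*6 + 5 = 29, q_2 = 4*1 + 1 = 5.
  i=3: a_3=1, p_3 = 1*29 + 6 = 35, q_3 = 1*5 + 1 = 6.
  i=4: a_4=1, p_4 = 1*35 + 29 = 64, q_4 = 1*6 + 5 = 11.
  i=5: a_5=10, p_5 = 10*64 + 35 = 675, q_5 = 10*11 + 6 = 116.
q_5 = 116 > 26, so the last convergent with denominator <= 26 is p_4/q_4 = 64/11.
The closest fraction with denominator <= 26 is either p_4/q_4 or the intermediate fraction (k*p_4 + p_3)/(k*q_4 + q_3) with the largest k >= 1 whose denominator stays <= 26; these approach x as k grows, and every other convergent or intermediate fraction in range is farther away.
Largest k: floor((26 - q_3)/q_4) = floor((26 - 6)/11) = 1.
That gives (1*64 + 35)/(1*11 + 6) = 99/17.
Compare the errors: |x - 64/11| = |1414*11 - 64*243|/(243*11) = 2/2673, and |x - 99/17| = |1414*17 - 99*243|/(243*17) = 19/4131.
Cross-multiplying, 2*4131 = 8262 < 50787 = 19*2673, so 2/2673 is smaller: the convergent 64/11 is closer to x than 99/17.

64/11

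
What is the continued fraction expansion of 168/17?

Run the Euclidean algorithm on 168 and 17; the successive quotients are the partial quotients a_0, a_1, ... (each step inverts the fractional part left over by the previous one):
  168 = 9*17 + 15, so a_0 = 9.
  17 = 1*15 + 2, so a_1 = 1.
  15 = 7*2 + 1, so a_2 = 7.
  2 = 2*1 + 0, so a_3 = 2.
The remainder reaches 0 after 4 divisions, so the expansion has 4 partial quotients, read off in order.

[9; 1, 7, 2]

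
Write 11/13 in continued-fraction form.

[0; 1, 5, 2]

Run the Euclidean algorithm on 11 and 13; the successive quotients are the partial quotients a_0, a_1, ... (each step inverts the fractional part left over by the previous one):
  11 = 0*13 + 11, so a_0 = 0.
  13 = 1*11 + 2, so a_1 = 1.
  11 = 5*2 + 1, so a_2 = 5.
  2 = 2*1 + 0, so a_3 = 2.
The remainder reaches 0 after 4 divisions, so the expansion has 4 partial quotients, read off in order.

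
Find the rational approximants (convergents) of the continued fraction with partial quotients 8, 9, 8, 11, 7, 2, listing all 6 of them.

8/1, 73/9, 592/73, 6585/812, 46687/5757, 99959/12326

Using the convergent recurrence p_i = a_i*p_{i-1} + p_{i-2}, q_i = a_i*q_{i-1} + q_{i-2} with p_{-2}=0, p_{-1}=1, q_{-2}=1, q_{-1}=0:
  i=0: a_0=8, p_0 = 8*1 + 0 = 8, q_0 = 8*0 + 1 = 1.
  i=1: a_1=9, p_1 = 9*8 + 1 = 73, q_1 = 9*1 + 0 = 9.
  i=2: a_2=8, p_2 = 8*73 + 8 = 592, q_2 = 8*9 + 1 = 73.
  i=3: a_3=11, p_3 = 11*592 + 73 = 6585, q_3 = 11*73 + 9 = 812.
  i=4: a_4=7, p_4 = 7*6585 + 592 = 46687, q_4 = 7*812 + 73 = 5757.
  i=5: a_5=2, p_5 = 2*46687 + 6585 = 99959, q_5 = 2*5757 + 812 = 12326.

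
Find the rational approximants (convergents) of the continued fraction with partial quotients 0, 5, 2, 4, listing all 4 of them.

Using the convergent recurrence p_i = a_i*p_{i-1} + p_{i-2}, q_i = a_i*q_{i-1} + q_{i-2} with p_{-2}=0, p_{-1}=1, q_{-2}=1, q_{-1}=0:
  i=0: a_0=0, p_0 = 0*1 + 0 = 0, q_0 = 0*0 + 1 = 1.
  i=1: a_1=5, p_1 = 5*0 + 1 = 1, q_1 = 5*1 + 0 = 5.
  i=2: a_2=2, p_2 = 2*1 + 0 = 2, q_2 = 2*5 + 1 = 11.
  i=3: a_3=4, p_3 = 4*2 + 1 = 9, q_3 = 4*11 + 5 = 49.

0/1, 1/5, 2/11, 9/49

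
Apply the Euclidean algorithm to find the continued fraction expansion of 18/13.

Run the Euclidean algorithm on 18 and 13; the successive quotients are the partial quotients a_0, a_1, ... (each step inverts the fractional part left over by the previous one):
  18 = 1*13 + 5, so a_0 = 1.
  13 = 2*5 + 3, so a_1 = 2.
  5 = 1*3 + 2, so a_2 = 1.
  3 = 1*2 + 1, so a_3 = 1.
  2 = 2*1 + 0, so a_4 = 2.
The remainder reaches 0 after 5 divisions, so the expansion has 5 partial quotients, read off in order.

[1; 2, 1, 1, 2]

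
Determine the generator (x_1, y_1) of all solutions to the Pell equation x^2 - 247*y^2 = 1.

(x, y) = (85292, 5427)

First expand sqrt(247) as a continued fraction. With x_i = (sqrt(247) + m_i)/d_i and (m_0, d_0) = (0, 1): a_0 = floor(sqrt(247)) = 15, since 15^2 = 225 <= 247 < 256 = 16^2.
Iterate m_{i+1} = d_i*a_i - m_i, d_{i+1} = (247 - m_{i+1}^2)/d_i, a_{i+1} = floor((a_0 + m_{i+1})/d_{i+1}):
  m_1 = 1*15 - 0 = 15, d_1 = (247 - 15^2)/1 = 22/1 = 22, a_1 = floor((15 + 15)/22) = 1.
  m_2 = 22*1 - 15 = 7, d_2 = (247 - 7^2)/22 = 198/22 = 9, a_2 = floor((15 + 7)/9) = 2.
  m_3 = 9*2 - 7 = 11, d_3 = (247 - 11^2)/9 = 126/9 = 14, a_3 = floor((15 + 11)/14) = 1.
  m_4 = 14*1 - 11 = 3, d_4 = (247 - 3^2)/14 = 238/14 = 17, a_4 = floor((15 + 3)/17) = 1.
  m_5 = 17*1 - 3 = 14, d_5 = (247 - 14^2)/17 = 51/17 = 3, a_5 = floor((15 + 14)/3) = 9.
  m_6 = 3*9 - 14 = 13, d_6 = (247 - 13^2)/3 = 78/3 = 26, a_6 = floor((15 + 13)/26) = 1.
  m_7 = 26*1 - 13 = 13, d_7 = (247 - 13^2)/26 = 78/26 = 3, a_7 = floor((15 + 13)/3) = 9.
  m_8 = 3*9 - 13 = 14, d_8 = (247 - 14^2)/3 = 51/3 = 17, a_8 = floor((15 + 14)/17) = 1.
  m_9 = 17*1 - 14 = 3, d_9 = (247 - 3^2)/17 = 238/17 = 14, a_9 = floor((15 + 3)/14) = 1.
  m_10 = 14*1 - 3 = 11, d_10 = (247 - 11^2)/14 = 126/14 = 9, a_10 = floor((15 + 11)/9) = 2.
  m_11 = 9*2 - 11 = 7, d_11 = (247 - 7^2)/9 = 198/9 = 22, a_11 = floor((15 + 7)/22) = 1.
  m_12 = 22*1 - 7 = 15, d_12 = (247 - 15^2)/22 = 22/22 = 1, a_12 = floor((15 + 15)/1) = 30.
  m_13 = 1*30 - 15 = 15, d_13 = (247 - 15^2)/1 = 22/1 = 22: (m_13, d_13) = (m_1, d_1) = (15, 22), so from here the quotients repeat a_1, ..., a_12; the period length is 12.
So sqrt(247) = [15; (1, 2, 1, 1, 9, 1, 9, 1, 1, 2, 1, 30)] with period length k = 12.
k is even, so the fundamental solution of x^2 - 247y^2 = 1 is (p_{k-1}, q_{k-1}) = (p_11, q_11); compute convergents through index 11.
Convergents (p_i = a_i*p_{i-1} + p_{i-2}, q_i = a_i*q_{i-1} + q_{i-2} with p_{-2}=0, p_{-1}=1, q_{-2}=1, q_{-1}=0):
  i=0: a_0=15, p_0 = 15*1 + 0 = 15, q_0 = 15*0 + 1 = 1.
  i=1: a_1=1, p_1 = 1*15 + 1 = 16, q_1 = 1*1 + 0 = 1.
  i=2: a_2=2, p_2 = 2*16 + 15 = 47, q_2 = 2*1 + 1 = 3.
  i=3: a_3=1, p_3 = 1*47 + 16 = 63, q_3 = 1*3 + 1 = 4.
  i=4: a_4=1, p_4 = 1*63 + 47 = 110, q_4 = 1*4 + 3 = 7.
  i=5: a_5=9, p_5 = 9*110 + 63 = 1053, q_5 = 9*7 + 4 = 67.
  i=6: a_6=1, p_6 = 1*1053 + 110 = 1163, q_6 = 1*67 + 7 = 74.
  i=7: a_7=9, p_7 = 9*1163 + 1053 = 11520, q_7 = 9*74 + 67 = 733.
  i=8: a_8=1, p_8 = 1*11520 + 1163 = 12683, q_8 = 1*733 + 74 = 807.
  i=9: a_9=1, p_9 = 1*12683 + 11520 = 24203, q_9 = 1*807 + 733 = 1540.
  i=10: a_10=2, p_10 = 2*24203 + 12683 = 61089, q_10 = 2*1540 + 807 = 3887.
  i=11: a_11=1, p_11 = 1*61089 + 24203 = 85292, q_11 = 1*3887 + 1540 = 5427.
Check: 85292^2 - 247*5427^2 = 7274725264 - 7274725263 = 1, so (x, y) = (85292, 5427) solves the equation, and by the theorem it is the least positive solution.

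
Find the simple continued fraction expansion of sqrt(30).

[5; (2, 10)]

Write x_i = (sqrt(30) + m_i)/d_i with (m_0, d_0) = (0, 1). a_0 = floor(sqrt(30)) = 5, since 5^2 = 25 <= 30 < 36 = 6^2.
Iterate m_{i+1} = d_i*a_i - m_i, d_{i+1} = (30 - m_{i+1}^2)/d_i, a_{i+1} = floor((a_0 + m_{i+1})/d_{i+1}):
  m_1 = 1*5 - 0 = 5, d_1 = (30 - 5^2)/1 = 5/1 = 5, a_1 = floor((5 + 5)/5) = 2.
  m_2 = 5*2 - 5 = 5, d_2 = (30 - 5^2)/5 = 5/5 = 1, a_2 = floor((5 + 5)/1) = 10.
  m_3 = 1*10 - 5 = 5, d_3 = (30 - 5^2)/1 = 5/1 = 5: (m_3, d_3) = (m_1, d_1) = (5, 5), so from here the quotients repeat a_1, a_2; the period length is 2.
Hence the expansion of sqrt(30) is a_0 = 5 followed by the repeating block 2, 10 (period 2).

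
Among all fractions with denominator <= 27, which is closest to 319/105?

79/26

Expand x = 319/105 as a continued fraction with the Euclidean algorithm:
  319 = 3*105 + 4, so a_0 = 3.
  105 = 26*4 + 1, so a_1 = 26.
  4 = 4*1 + 0, so a_2 = 4.
so x = [3; 26, 4].
Convergents (p_i = a_i*p_{i-1} + p_{i-2}, q_i = a_i*q_{i-1} + q_{i-2} with p_{-2}=0, p_{-1}=1, q_{-2}=1, q_{-1}=0), until the denominator exceeds 27:
  i=0: a_0=3, p_0 = 3*1 + 0 = 3, q_0 = 3*0 + 1 = 1.
  i=1: a_1=26, p_1 = 26*3 + 1 = 79, q_1 = 26*1 + 0 = 26.
  i=2: a_2=4, p_2 = 4*79 + 3 = 319, q_2 = 4*26 + 1 = 105.
q_2 = 105 > 27, so the last convergent with denominator <= 27 is p_1/q_1 = 79/26.
The closest fraction with denominator <= 27 is either p_1/q_1 or the intermediate fraction (k*p_1 + p_0)/(k*q_1 + q_0) with the largest k >= 1 whose denominator stays <= 27; these approach x as k grows, and every other convergent or intermediate fraction in range is farther away.
Largest k: floor((27 - q_0)/q_1) = floor((27 - 1)/26) = 1.
That gives (1*79 + 3)/(1*26 + 1) = 82/27.
Compare the errors: |x - 79/26| = |319*26 - 79*105|/(105*26) = 1/2730, and |x - 82/27| = |319*27 - 82*105|/(105*27) = 3/2835.
Cross-multiplying, 1*2835 = 2835 < 8190 = 3*2730, so 1/2730 is smaller: the convergent 79/26 is closer to x than 82/27.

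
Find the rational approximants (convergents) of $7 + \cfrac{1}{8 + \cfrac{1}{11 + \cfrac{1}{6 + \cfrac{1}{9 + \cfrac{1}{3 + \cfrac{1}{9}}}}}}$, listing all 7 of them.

7/1, 57/8, 634/89, 3861/542, 35383/4967, 110010/15443, 1025473/143954

Using the convergent recurrence p_i = a_i*p_{i-1} + p_{i-2}, q_i = a_i*q_{i-1} + q_{i-2} with p_{-2}=0, p_{-1}=1, q_{-2}=1, q_{-1}=0:
  i=0: a_0=7, p_0 = 7*1 + 0 = 7, q_0 = 7*0 + 1 = 1.
  i=1: a_1=8, p_1 = 8*7 + 1 = 57, q_1 = 8*1 + 0 = 8.
  i=2: a_2=11, p_2 = 11*57 + 7 = 634, q_2 = 11*8 + 1 = 89.
  i=3: a_3=6, p_3 = 6*634 + 57 = 3861, q_3 = 6*89 + 8 = 542.
  i=4: a_4=9, p_4 = 9*3861 + 634 = 35383, q_4 = 9*542 + 89 = 4967.
  i=5: a_5=3, p_5 = 3*35383 + 3861 = 110010, q_5 = 3*4967 + 542 = 15443.
  i=6: a_6=9, p_6 = 9*110010 + 35383 = 1025473, q_6 = 9*15443 + 4967 = 143954.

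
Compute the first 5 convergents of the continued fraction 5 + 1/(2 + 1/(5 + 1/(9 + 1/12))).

Using the convergent recurrence p_i = a_i*p_{i-1} + p_{i-2}, q_i = a_i*q_{i-1} + q_{i-2} with p_{-2}=0, p_{-1}=1, q_{-2}=1, q_{-1}=0:
  i=0: a_0=5, p_0 = 5*1 + 0 = 5, q_0 = 5*0 + 1 = 1.
  i=1: a_1=2, p_1 = 2*5 + 1 = 11, q_1 = 2*1 + 0 = 2.
  i=2: a_2=5, p_2 = 5*11 + 5 = 60, q_2 = 5*2 + 1 = 11.
  i=3: a_3=9, p_3 = 9*60 + 11 = 551, q_3 = 9*11 + 2 = 101.
  i=4: a_4=12, p_4 = 12*551 + 60 = 6672, q_4 = 12*101 + 11 = 1223.

5/1, 11/2, 60/11, 551/101, 6672/1223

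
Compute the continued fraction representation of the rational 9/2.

[4; 2]

Run the Euclidean algorithm on 9 and 2; the successive quotients are the partial quotients a_0, a_1, ... (each step inverts the fractional part left over by the previous one):
  9 = 4*2 + 1, so a_0 = 4.
  2 = 2*1 + 0, so a_1 = 2.
The remainder reaches 0 after 2 divisions, so the expansion has 2 partial quotients, read off in order.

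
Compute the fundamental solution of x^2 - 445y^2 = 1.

First expand sqrt(445) as a continued fraction. With x_i = (sqrt(445) + m_i)/d_i and (m_0, d_0) = (0, 1): a_0 = floor(sqrt(445)) = 21, since 21^2 = 441 <= 445 < 484 = 22^2.
Iterate m_{i+1} = d_i*a_i - m_i, d_{i+1} = (445 - m_{i+1}^2)/d_i, a_{i+1} = floor((a_0 + m_{i+1})/d_{i+1}):
  m_1 = 1*21 - 0 = 21, d_1 = (445 - 21^2)/1 = 4/1 = 4, a_1 = floor((21 + 21)/4) = 10.
  m_2 = 4*10 - 21 = 19, d_2 = (445 - 19^2)/4 = 84/4 = 21, a_2 = floor((21 + 19)/21) = 1.
  m_3 = 21*1 - 19 = 2, d_3 = (445 - 2^2)/21 = 441/21 = 21, a_3 = floor((21 + 2)/21) = 1.
  m_4 = 21*1 - 2 = 19, d_4 = (445 - 19^2)/21 = 84/21 = 4, a_4 = floor((21 + 19)/4) = 10.
  m_5 = 4*10 - 19 = 21, d_5 = (445 - 21^2)/4 = 4/4 = 1, a_5 = floor((21 + 21)/1) = 42.
  m_6 = 1*42 - 21 = 21, d_6 = (445 - 21^2)/1 = 4/1 = 4: (m_6, d_6) = (m_1, d_1) = (21, 4), so from here the quotients repeat a_1, ..., a_5; the period length is 5.
So sqrt(445) = [21; (10, 1, 1, 10, 42)] with period length k = 5.
k is odd, so (p_{k-1}, q_{k-1}) only solves x^2 - 445y^2 = -1 and the fundamental solution of x^2 - 445y^2 = 1 is (p_{2k-1}, q_{2k-1}) = (p_9, q_9); compute convergents through index 9, running through the period twice.
Convergents (p_i = a_i*p_{i-1} + p_{i-2}, q_i = a_i*q_{i-1} + q_{i-2} with p_{-2}=0, p_{-1}=1, q_{-2}=1, q_{-1}=0):
  i=0: a_0=21, p_0 = 21*1 + 0 = 21, q_0 = 21*0 + 1 = 1.
  i=1: a_1=10, p_1 = 10*21 + 1 = 211, q_1 = 10*1 + 0 = 10.
  i=2: a_2=1, p_2 = 1*211 + 21 = 232, q_2 = 1*10 + 1 = 11.
  i=3: a_3=1, p_3 = 1*232 + 211 = 443, q_3 = 1*11 + 10 = 21.
  i=4: a_4=10, p_4 = 10*443 + 232 = 4662, q_4 = 10*21 + 11 = 221.
  i=5: a_5=42, p_5 = 42*4662 + 443 = 196247, q_5 = 42*221 + 21 = 9303.
  i=6: a_6=10, p_6 = 10*196247 + 4662 = 1967132, q_6 = 10*9303 + 221 = 93251.
  i=7: a_7=1, p_7 = 1*1967132 + 196247 = 2163379, q_7 = 1*93251 + 9303 = 102554.
  i=8: a_8=1, p_8 = 1*2163379 + 1967132 = 4130511, q_8 = 1*102554 + 93251 = 195805.
  i=9: a_9=10, p_9 = 10*4130511 + 2163379 = 43468489, q_9 = 10*195805 + 102554 = 2060604.
Indeed p_4^2 - 445*q_4^2 = 21734244 - 21734245 = -1, not +1.
Check: 43468489^2 - 445*2060604^2 = 1889509535943121 - 1889509535943120 = 1, so (x, y) = (43468489, 2060604) solves the equation, and by the theorem it is the least positive solution.

(x, y) = (43468489, 2060604)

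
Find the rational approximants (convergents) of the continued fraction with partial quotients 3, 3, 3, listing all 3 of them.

3/1, 10/3, 33/10

Using the convergent recurrence p_i = a_i*p_{i-1} + p_{i-2}, q_i = a_i*q_{i-1} + q_{i-2} with p_{-2}=0, p_{-1}=1, q_{-2}=1, q_{-1}=0:
  i=0: a_0=3, p_0 = 3*1 + 0 = 3, q_0 = 3*0 + 1 = 1.
  i=1: a_1=3, p_1 = 3*3 + 1 = 10, q_1 = 3*1 + 0 = 3.
  i=2: a_2=3, p_2 = 3*10 + 3 = 33, q_2 = 3*3 + 1 = 10.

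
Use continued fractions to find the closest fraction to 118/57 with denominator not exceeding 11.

Expand x = 118/57 as a continued fraction with the Euclidean algorithm:
  118 = 2*57 + 4, so a_0 = 2.
  57 = 14*4 + 1, so a_1 = 14.
  4 = 4*1 + 0, so a_2 = 4.
so x = [2; 14, 4].
Convergents (p_i = a_i*p_{i-1} + p_{i-2}, q_i = a_i*q_{i-1} + q_{i-2} with p_{-2}=0, p_{-1}=1, q_{-2}=1, q_{-1}=0), until the denominator exceeds 11:
  i=0: a_0=2, p_0 = 2*1 + 0 = 2, q_0 = 2*0 + 1 = 1.
  i=1: a_1=14, p_1 = 14*2 + 1 = 29, q_1 = 14*1 + 0 = 14.
q_1 = 14 > 11, so the last convergent with denominator <= 11 is p_0/q_0 = 2/1.
The closest fraction with denominator <= 11 is either p_0/q_0 or the intermediate fraction (k*p_0 + p_{-1})/(k*q_0 + q_{-1}) with the largest k >= 1 whose denominator stays <= 11; these approach x as k grows, and every other convergent or intermediate fraction in range is farther away.
Largest k: floor((11 - q_{-1})/q_0) = floor((11 - 0)/1) = 11 (using the seeds p_{-1} = 1, q_{-1} = 0).
That gives (11*2 + 1)/(11*1 + 0) = 23/11.
Compare the errors: |x - 2/1| = |118*1 - 2*57|/(57*1) = 4/57, and |x - 23/11| = |118*11 - 23*57|/(57*11) = 13/627.
Cross-multiplying, 13*57 = 741 < 2508 = 4*627, so 13/627 is smaller: the intermediate fraction 23/11 is closer to x than 2/1.

23/11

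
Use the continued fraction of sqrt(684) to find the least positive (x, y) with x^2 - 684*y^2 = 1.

First expand sqrt(684) as a continued fraction. With x_i = (sqrt(684) + m_i)/d_i and (m_0, d_0) = (0, 1): a_0 = floor(sqrt(684)) = 26, since 26^2 = 676 <= 684 < 729 = 27^2.
Iterate m_{i+1} = d_i*a_i - m_i, d_{i+1} = (684 - m_{i+1}^2)/d_i, a_{i+1} = floor((a_0 + m_{i+1})/d_{i+1}):
  m_1 = 1*26 - 0 = 26, d_1 = (684 - 26^2)/1 = 8/1 = 8, a_1 = floor((26 + 26)/8) = 6.
  m_2 = 8*6 - 26 = 22, d_2 = (684 - 22^2)/8 = 200/8 = 25, a_2 = floor((26 + 22)/25) = 1.
  m_3 = 25*1 - 22 = 3, d_3 = (684 - 3^2)/25 = 675/25 = 27, a_3 = floor((26 + 3)/27) = 1.
  m_4 = 27*1 - 3 = 24, d_4 = (684 - 24^2)/27 = 108/27 = 4, a_4 = floor((26 + 24)/4) = 12.
  m_5 = 4*12 - 24 = 24, d_5 = (684 - 24^2)/4 = 108/4 = 27, a_5 = floor((26 + 24)/27) = 1.
  m_6 = 27*1 - 24 = 3, d_6 = (684 - 3^2)/27 = 675/27 = 25, a_6 = floor((26 + 3)/25) = 1.
  m_7 = 25*1 - 3 = 22, d_7 = (684 - 22^2)/25 = 200/25 = 8, a_7 = floor((26 + 22)/8) = 6.
  m_8 = 8*6 - 22 = 26, d_8 = (684 - 26^2)/8 = 8/8 = 1, a_8 = floor((26 + 26)/1) = 52.
  m_9 = 1*52 - 26 = 26, d_9 = (684 - 26^2)/1 = 8/1 = 8: (m_9, d_9) = (m_1, d_1) = (26, 8), so from here the quotients repeat a_1, ..., a_8; the period length is 8.
So sqrt(684) = [26; (6, 1, 1, 12, 1, 1, 6, 52)] with period length k = 8.
k is even, so the fundamental solution of x^2 - 684y^2 = 1 is (p_{k-1}, q_{k-1}) = (p_7, q_7); compute convergents through index 7.
Convergents (p_i = a_i*p_{i-1} + p_{i-2}, q_i = a_i*q_{i-1} + q_{i-2} with p_{-2}=0, p_{-1}=1, q_{-2}=1, q_{-1}=0):
  i=0: a_0=26, p_0 = 26*1 + 0 = 26, q_0 = 26*0 + 1 = 1.
  i=1: a_1=6, p_1 = 6*26 + 1 = 157, q_1 = 6*1 + 0 = 6.
  i=2: a_2=1, p_2 = 1*157 + 26 = 183, q_2 = 1*6 + 1 = 7.
  i=3: a_3=1, p_3 = 1*183 + 157 = 340, q_3 = 1*7 + 6 = 13.
  i=4: a_4=12, p_4 = 12*340 + 183 = 4263, q_4 = 12*13 + 7 = 163.
  i=5: a_5=1, p_5 = 1*4263 + 340 = 4603, q_5 = 1*163 + 13 = 176.
  i=6: a_6=1, p_6 = 1*4603 + 4263 = 8866, q_6 = 1*176 + 163 = 339.
  i=7: a_7=6, p_7 = 6*8866 + 4603 = 57799, q_7 = 6*339 + 176 = 2210.
Check: 57799^2 - 684*2210^2 = 3340724401 - 3340724400 = 1, so (x, y) = (57799, 2210) solves the equation, and by the theorem it is the least positive solution.

(x, y) = (57799, 2210)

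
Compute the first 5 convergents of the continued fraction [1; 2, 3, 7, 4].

1/1, 3/2, 10/7, 73/51, 302/211

Using the convergent recurrence p_i = a_i*p_{i-1} + p_{i-2}, q_i = a_i*q_{i-1} + q_{i-2} with p_{-2}=0, p_{-1}=1, q_{-2}=1, q_{-1}=0:
  i=0: a_0=1, p_0 = 1*1 + 0 = 1, q_0 = 1*0 + 1 = 1.
  i=1: a_1=2, p_1 = 2*1 + 1 = 3, q_1 = 2*1 + 0 = 2.
  i=2: a_2=3, p_2 = 3*3 + 1 = 10, q_2 = 3*2 + 1 = 7.
  i=3: a_3=7, p_3 = 7*10 + 3 = 73, q_3 = 7*7 + 2 = 51.
  i=4: a_4=4, p_4 = 4*73 + 10 = 302, q_4 = 4*51 + 7 = 211.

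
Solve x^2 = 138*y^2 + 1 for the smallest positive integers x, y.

First expand sqrt(138) as a continued fraction. With x_i = (sqrt(138) + m_i)/d_i and (m_0, d_0) = (0, 1): a_0 = floor(sqrt(138)) = 11, since 11^2 = 121 <= 138 < 144 = 12^2.
Iterate m_{i+1} = d_i*a_i - m_i, d_{i+1} = (138 - m_{i+1}^2)/d_i, a_{i+1} = floor((a_0 + m_{i+1})/d_{i+1}):
  m_1 = 1*11 - 0 = 11, d_1 = (138 - 11^2)/1 = 17/1 = 17, a_1 = floor((11 + 11)/17) = 1.
  m_2 = 17*1 - 11 = 6, d_2 = (138 - 6^2)/17 = 102/17 = 6, a_2 = floor((11 + 6)/6) = 2.
  m_3 = 6*2 - 6 = 6, d_3 = (138 - 6^2)/6 = 102/6 = 17, a_3 = floor((11 + 6)/17) = 1.
  m_4 = 17*1 - 6 = 11, d_4 = (138 - 11^2)/17 = 17/17 = 1, a_4 = floor((11 + 11)/1) = 22.
  m_5 = 1*22 - 11 = 11, d_5 = (138 - 11^2)/1 = 17/1 = 17: (m_5, d_5) = (m_1, d_1) = (11, 17), so from here the quotients repeat a_1, ..., a_4; the period length is 4.
So sqrt(138) = [11; (1, 2, 1, 22)] with period length k = 4.
k is even, so the fundamental solution of x^2 - 138y^2 = 1 is (p_{k-1}, q_{k-1}) = (p_3, q_3); compute convergents through index 3.
Convergents (p_i = a_i*p_{i-1} + p_{i-2}, q_i = a_i*q_{i-1} + q_{i-2} with p_{-2}=0, p_{-1}=1, q_{-2}=1, q_{-1}=0):
  i=0: a_0=11, p_0 = 11*1 + 0 = 11, q_0 = 11*0 + 1 = 1.
  i=1: a_1=1, p_1 = 1*11 + 1 = 12, q_1 = 1*1 + 0 = 1.
  i=2: a_2=2, p_2 = 2*12 + 11 = 35, q_2 = 2*1 + 1 = 3.
  i=3: a_3=1, p_3 = 1*35 + 12 = 47, q_3 = 1*3 + 1 = 4.
Check: 47^2 - 138*4^2 = 2209 - 2208 = 1, so (x, y) = (47, 4) solves the equation, and by the theorem it is the least positive solution.

(x, y) = (47, 4)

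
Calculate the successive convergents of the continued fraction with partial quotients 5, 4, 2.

5/1, 21/4, 47/9

Using the convergent recurrence p_i = a_i*p_{i-1} + p_{i-2}, q_i = a_i*q_{i-1} + q_{i-2} with p_{-2}=0, p_{-1}=1, q_{-2}=1, q_{-1}=0:
  i=0: a_0=5, p_0 = 5*1 + 0 = 5, q_0 = 5*0 + 1 = 1.
  i=1: a_1=4, p_1 = 4*5 + 1 = 21, q_1 = 4*1 + 0 = 4.
  i=2: a_2=2, p_2 = 2*21 + 5 = 47, q_2 = 2*4 + 1 = 9.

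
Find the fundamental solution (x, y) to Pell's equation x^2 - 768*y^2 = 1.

(x, y) = (18817, 679)

First expand sqrt(768) as a continued fraction. With x_i = (sqrt(768) + m_i)/d_i and (m_0, d_0) = (0, 1): a_0 = floor(sqrt(768)) = 27, since 27^2 = 729 <= 768 < 784 = 28^2.
Iterate m_{i+1} = d_i*a_i - m_i, d_{i+1} = (768 - m_{i+1}^2)/d_i, a_{i+1} = floor((a_0 + m_{i+1})/d_{i+1}):
  m_1 = 1*27 - 0 = 27, d_1 = (768 - 27^2)/1 = 39/1 = 39, a_1 = floor((27 + 27)/39) = 1.
  m_2 = 39*1 - 27 = 12, d_2 = (768 - 12^2)/39 = 624/39 = 16, a_2 = floor((27 + 12)/16) = 2.
  m_3 = 16*2 - 12 = 20, d_3 = (768 - 20^2)/16 = 368/16 = 23, a_3 = floor((27 + 20)/23) = 2.
  m_4 = 23*2 - 20 = 26, d_4 = (768 - 26^2)/23 = 92/23 = 4, a_4 = floor((27 + 26)/4) = 13.
  m_5 = 4*13 - 26 = 26, d_5 = (768 - 26^2)/4 = 92/4 = 23, a_5 = floor((27 + 26)/23) = 2.
  m_6 = 23*2 - 26 = 20, d_6 = (768 - 20^2)/23 = 368/23 = 16, a_6 = floor((27 + 20)/16) = 2.
  m_7 = 16*2 - 20 = 12, d_7 = (768 - 12^2)/16 = 624/16 = 39, a_7 = floor((27 + 12)/39) = 1.
  m_8 = 39*1 - 12 = 27, d_8 = (768 - 27^2)/39 = 39/39 = 1, a_8 = floor((27 + 27)/1) = 54.
  m_9 = 1*54 - 27 = 27, d_9 = (768 - 27^2)/1 = 39/1 = 39: (m_9, d_9) = (m_1, d_1) = (27, 39), so from here the quotients repeat a_1, ..., a_8; the period length is 8.
So sqrt(768) = [27; (1, 2, 2, 13, 2, 2, 1, 54)] with period length k = 8.
k is even, so the fundamental solution of x^2 - 768y^2 = 1 is (p_{k-1}, q_{k-1}) = (p_7, q_7); compute convergents through index 7.
Convergents (p_i = a_i*p_{i-1} + p_{i-2}, q_i = a_i*q_{i-1} + q_{i-2} with p_{-2}=0, p_{-1}=1, q_{-2}=1, q_{-1}=0):
  i=0: a_0=27, p_0 = 27*1 + 0 = 27, q_0 = 27*0 + 1 = 1.
  i=1: a_1=1, p_1 = 1*27 + 1 = 28, q_1 = 1*1 + 0 = 1.
  i=2: a_2=2, p_2 = 2*28 + 27 = 83, q_2 = 2*1 + 1 = 3.
  i=3: a_3=2, p_3 = 2*83 + 28 = 194, q_3 = 2*3 + 1 = 7.
  i=4: a_4=13, p_4 = 13*194 + 83 = 2605, q_4 = 13*7 + 3 = 94.
  i=5: a_5=2, p_5 = 2*2605 + 194 = 5404, q_5 = 2*94 + 7 = 195.
  i=6: a_6=2, p_6 = 2*5404 + 2605 = 13413, q_6 = 2*195 + 94 = 484.
  i=7: a_7=1, p_7 = 1*13413 + 5404 = 18817, q_7 = 1*484 + 195 = 679.
Check: 18817^2 - 768*679^2 = 354079489 - 354079488 = 1, so (x, y) = (18817, 679) solves the equation, and by the theorem it is the least positive solution.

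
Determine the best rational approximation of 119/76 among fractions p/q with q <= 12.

11/7

Expand x = 119/76 as a continued fraction with the Euclidean algorithm:
  119 = 1*76 + 43, so a_0 = 1.
  76 = 1*43 + 33, so a_1 = 1.
  43 = 1*33 + 10, so a_2 = 1.
  33 = 3*10 + 3, so a_3 = 3.
  10 = 3*3 + 1, so a_4 = 3.
  3 = 3*1 + 0, so a_5 = 3.
so x = [1; 1, 1, 3, 3, 3].
Convergents (p_i = a_i*p_{i-1} + p_{i-2}, q_i = a_i*q_{i-1} + q_{i-2} with p_{-2}=0, p_{-1}=1, q_{-2}=1, q_{-1}=0), until the denominator exceeds 12:
  i=0: a_0=1, p_0 = 1*1 + 0 = 1, q_0 = 1*0 + 1 = 1.
  i=1: a_1=1, p_1 = 1*1 + 1 = 2, q_1 = 1*1 + 0 = 1.
  i=2: a_2=1, p_2 = 1*2 + 1 = 3, q_2 = 1*1 + 1 = 2.
  i=3: a_3=3, p_3 = 3*3 + 2 = 11, q_3 = 3*2 + 1 = 7.
  i=4: a_4=3, p_4 = 3*11 + 3 = 36, q_4 = 3*7 + 2 = 23.
q_4 = 23 > 12, so the last convergent with denominator <= 12 is p_3/q_3 = 11/7.
The closest fraction with denominator <= 12 is either p_3/q_3 or the intermediate fraction (k*p_3 + p_2)/(k*q_3 + q_2) with the largest k >= 1 whose denominator stays <= 12; these approach x as k grows, and every other convergent or intermediate fraction in range is farther away.
Largest k: floor((12 - q_2)/q_3) = floor((12 - 2)/7) = 1.
That gives (1*11 + 3)/(1*7 + 2) = 14/9.
Compare the errors: |x - 11/7| = |119*7 - 11*76|/(76*7) = 3/532, and |x - 14/9| = |119*9 - 14*76|/(76*9) = 7/684.
Cross-multiplying, 3*684 = 2052 < 3724 = 7*532, so 3/532 is smaller: the convergent 11/7 is closer to x than 14/9.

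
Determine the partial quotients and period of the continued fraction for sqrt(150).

Write x_i = (sqrt(150) + m_i)/d_i with (m_0, d_0) = (0, 1). a_0 = floor(sqrt(150)) = 12, since 12^2 = 144 <= 150 < 169 = 13^2.
Iterate m_{i+1} = d_i*a_i - m_i, d_{i+1} = (150 - m_{i+1}^2)/d_i, a_{i+1} = floor((a_0 + m_{i+1})/d_{i+1}):
  m_1 = 1*12 - 0 = 12, d_1 = (150 - 12^2)/1 = 6/1 = 6, a_1 = floor((12 + 12)/6) = 4.
  m_2 = 6*4 - 12 = 12, d_2 = (150 - 12^2)/6 = 6/6 = 1, a_2 = floor((12 + 12)/1) = 24.
  m_3 = 1*24 - 12 = 12, d_3 = (150 - 12^2)/1 = 6/1 = 6: (m_3, d_3) = (m_1, d_1) = (12, 6), so from here the quotients repeat a_1, a_2; the period length is 2.
Hence the expansion of sqrt(150) is a_0 = 12 followed by the repeating block 4, 24 (period 2).

[12; (4, 24)]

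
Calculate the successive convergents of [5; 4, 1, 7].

Using the convergent recurrence p_i = a_i*p_{i-1} + p_{i-2}, q_i = a_i*q_{i-1} + q_{i-2} with p_{-2}=0, p_{-1}=1, q_{-2}=1, q_{-1}=0:
  i=0: a_0=5, p_0 = 5*1 + 0 = 5, q_0 = 5*0 + 1 = 1.
  i=1: a_1=4, p_1 = 4*5 + 1 = 21, q_1 = 4*1 + 0 = 4.
  i=2: a_2=1, p_2 = 1*21 + 5 = 26, q_2 = 1*4 + 1 = 5.
  i=3: a_3=7, p_3 = 7*26 + 21 = 203, q_3 = 7*5 + 4 = 39.

5/1, 21/4, 26/5, 203/39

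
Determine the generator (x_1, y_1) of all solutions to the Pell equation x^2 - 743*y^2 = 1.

(x, y) = (714024, 26195)

First expand sqrt(743) as a continued fraction. With x_i = (sqrt(743) + m_i)/d_i and (m_0, d_0) = (0, 1): a_0 = floor(sqrt(743)) = 27, since 27^2 = 729 <= 743 < 784 = 28^2.
Iterate m_{i+1} = d_i*a_i - m_i, d_{i+1} = (743 - m_{i+1}^2)/d_i, a_{i+1} = floor((a_0 + m_{i+1})/d_{i+1}):
  m_1 = 1*27 - 0 = 27, d_1 = (743 - 27^2)/1 = 14/1 = 14, a_1 = floor((27 + 27)/14) = 3.
  m_2 = 14*3 - 27 = 15, d_2 = (743 - 15^2)/14 = 518/14 = 37, a_2 = floor((27 + 15)/37) = 1.
  m_3 = 37*1 - 15 = 22, d_3 = (743 - 22^2)/37 = 259/37 = 7, a_3 = floor((27 + 22)/7) = 7.
  m_4 = 7*7 - 22 = 27, d_4 = (743 - 27^2)/7 = 14/7 = 2, a_4 = floor((27 + 27)/2) = 27.
  m_5 = 2*27 - 27 = 27, d_5 = (743 - 27^2)/2 = 14/2 = 7, a_5 = floor((27 + 27)/7) = 7.
  m_6 = 7*7 - 27 = 22, d_6 = (743 - 22^2)/7 = 259/7 = 37, a_6 = floor((27 + 22)/37) = 1.
  m_7 = 37*1 - 22 = 15, d_7 = (743 - 15^2)/37 = 518/37 = 14, a_7 = floor((27 + 15)/14) = 3.
  m_8 = 14*3 - 15 = 27, d_8 = (743 - 27^2)/14 = 14/14 = 1, a_8 = floor((27 + 27)/1) = 54.
  m_9 = 1*54 - 27 = 27, d_9 = (743 - 27^2)/1 = 14/1 = 14: (m_9, d_9) = (m_1, d_1) = (27, 14), so from here the quotients repeat a_1, ..., a_8; the period length is 8.
So sqrt(743) = [27; (3, 1, 7, 27, 7, 1, 3, 54)] with period length k = 8.
k is even, so the fundamental solution of x^2 - 743y^2 = 1 is (p_{k-1}, q_{k-1}) = (p_7, q_7); compute convergents through index 7.
Convergents (p_i = a_i*p_{i-1} + p_{i-2}, q_i = a_i*q_{i-1} + q_{i-2} with p_{-2}=0, p_{-1}=1, q_{-2}=1, q_{-1}=0):
  i=0: a_0=27, p_0 = 27*1 + 0 = 27, q_0 = 27*0 + 1 = 1.
  i=1: a_1=3, p_1 = 3*27 + 1 = 82, q_1 = 3*1 + 0 = 3.
  i=2: a_2=1, p_2 = 1*82 + 27 = 109, q_2 = 1*3 + 1 = 4.
  i=3: a_3=7, p_3 = 7*109 + 82 = 845, q_3 = 7*4 + 3 = 31.
  i=4: a_4=27, p_4 = 27*845 + 109 = 22924, q_4 = 27*31 + 4 = 841.
  i=5: a_5=7, p_5 = 7*22924 + 845 = 161313, q_5 = 7*841 + 31 = 5918.
  i=6: a_6=1, p_6 = 1*161313 + 22924 = 184237, q_6 = 1*5918 + 841 = 6759.
  i=7: a_7=3, p_7 = 3*184237 + 161313 = 714024, q_7 = 3*6759 + 5918 = 26195.
Check: 714024^2 - 743*26195^2 = 509830272576 - 509830272575 = 1, so (x, y) = (714024, 26195) solves the equation, and by the theorem it is the least positive solution.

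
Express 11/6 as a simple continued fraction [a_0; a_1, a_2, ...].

Run the Euclidean algorithm on 11 and 6; the successive quotients are the partial quotients a_0, a_1, ... (each step inverts the fractional part left over by the previous one):
  11 = 1*6 + 5, so a_0 = 1.
  6 = 1*5 + 1, so a_1 = 1.
  5 = 5*1 + 0, so a_2 = 5.
The remainder reaches 0 after 3 divisions, so the expansion has 3 partial quotients, read off in order.

[1; 1, 5]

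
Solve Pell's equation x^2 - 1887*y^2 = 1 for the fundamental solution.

(x, y) = (8992, 207)

First expand sqrt(1887) as a continued fraction. With x_i = (sqrt(1887) + m_i)/d_i and (m_0, d_0) = (0, 1): a_0 = floor(sqrt(1887)) = 43, since 43^2 = 1849 <= 1887 < 1936 = 44^2.
Iterate m_{i+1} = d_i*a_i - m_i, d_{i+1} = (1887 - m_{i+1}^2)/d_i, a_{i+1} = floor((a_0 + m_{i+1})/d_{i+1}):
  m_1 = 1*43 - 0 = 43, d_1 = (1887 - 43^2)/1 = 38/1 = 38, a_1 = floor((43 + 43)/38) = 2.
  m_2 = 38*2 - 43 = 33, d_2 = (1887 - 33^2)/38 = 798/38 = 21, a_2 = floor((43 + 33)/21) = 3.
  m_3 = 21*3 - 33 = 30, d_3 = (1887 - 30^2)/21 = 987/21 = 47, a_3 = floor((43 + 30)/47) = 1.
  m_4 = 47*1 - 30 = 17, d_4 = (1887 - 17^2)/47 = 1598/47 = 34, a_4 = floor((43 + 17)/34) = 1.
  m_5 = 34*1 - 17 = 17, d_5 = (1887 - 17^2)/34 = 1598/34 = 47, a_5 = floor((43 + 17)/47) = 1.
  m_6 = 47*1 - 17 = 30, d_6 = (1887 - 30^2)/47 = 987/47 = 21, a_6 = floor((43 + 30)/21) = 3.
  m_7 = 21*3 - 30 = 33, d_7 = (1887 - 33^2)/21 = 798/21 = 38, a_7 = floor((43 + 33)/38) = 2.
  m_8 = 38*2 - 33 = 43, d_8 = (1887 - 43^2)/38 = 38/38 = 1, a_8 = floor((43 + 43)/1) = 86.
  m_9 = 1*86 - 43 = 43, d_9 = (1887 - 43^2)/1 = 38/1 = 38: (m_9, d_9) = (m_1, d_1) = (43, 38), so from here the quotients repeat a_1, ..., a_8; the period length is 8.
So sqrt(1887) = [43; (2, 3, 1, 1, 1, 3, 2, 86)] with period length k = 8.
k is even, so the fundamental solution of x^2 - 1887y^2 = 1 is (p_{k-1}, q_{k-1}) = (p_7, q_7); compute convergents through index 7.
Convergents (p_i = a_i*p_{i-1} + p_{i-2}, q_i = a_i*q_{i-1} + q_{i-2} with p_{-2}=0, p_{-1}=1, q_{-2}=1, q_{-1}=0):
  i=0: a_0=43, p_0 = 43*1 + 0 = 43, q_0 = 43*0 + 1 = 1.
  i=1: a_1=2, p_1 = 2*43 + 1 = 87, q_1 = 2*1 + 0 = 2.
  i=2: a_2=3, p_2 = 3*87 + 43 = 304, q_2 = 3*2 + 1 = 7.
  i=3: a_3=1, p_3 = 1*304 + 87 = 391, q_3 = 1*7 + 2 = 9.
  i=4: a_4=1, p_4 = 1*391 + 304 = 695, q_4 = 1*9 + 7 = 16.
  i=5: a_5=1, p_5 = 1*695 + 391 = 1086, q_5 = 1*16 + 9 = 25.
  i=6: a_6=3, p_6 = 3*1086 + 695 = 3953, q_6 = 3*25 + 16 = 91.
  i=7: a_7=2, p_7 = 2*3953 + 1086 = 8992, q_7 = 2*91 + 25 = 207.
Check: 8992^2 - 1887*207^2 = 80856064 - 80856063 = 1, so (x, y) = (8992, 207) solves the equation, and by the theorem it is the least positive solution.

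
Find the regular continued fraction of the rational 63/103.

Run the Euclidean algorithm on 63 and 103; the successive quotients are the partial quotients a_0, a_1, ... (each step inverts the fractional part left over by the previous one):
  63 = 0*103 + 63, so a_0 = 0.
  103 = 1*63 + 40, so a_1 = 1.
  63 = 1*40 + 23, so a_2 = 1.
  40 = 1*23 + 17, so a_3 = 1.
  23 = 1*17 + 6, so a_4 = 1.
  17 = 2*6 + 5, so a_5 = 2.
  6 = 1*5 + 1, so a_6 = 1.
  5 = 5*1 + 0, so a_7 = 5.
The remainder reaches 0 after 8 divisions, so the expansion has 8 partial quotients, read off in order.

[0; 1, 1, 1, 1, 2, 1, 5]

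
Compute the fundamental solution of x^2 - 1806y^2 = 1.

(x, y) = (85, 2)

First expand sqrt(1806) as a continued fraction. With x_i = (sqrt(1806) + m_i)/d_i and (m_0, d_0) = (0, 1): a_0 = floor(sqrt(1806)) = 42, since 42^2 = 1764 <= 1806 < 1849 = 43^2.
Iterate m_{i+1} = d_i*a_i - m_i, d_{i+1} = (1806 - m_{i+1}^2)/d_i, a_{i+1} = floor((a_0 + m_{i+1})/d_{i+1}):
  m_1 = 1*42 - 0 = 42, d_1 = (1806 - 42^2)/1 = 42/1 = 42, a_1 = floor((42 + 42)/42) = 2.
  m_2 = 42*2 - 42 = 42, d_2 = (1806 - 42^2)/42 = 42/42 = 1, a_2 = floor((42 + 42)/1) = 84.
  m_3 = 1*84 - 42 = 42, d_3 = (1806 - 42^2)/1 = 42/1 = 42: (m_3, d_3) = (m_1, d_1) = (42, 42), so from here the quotients repeat a_1, a_2; the period length is 2.
So sqrt(1806) = [42; (2, 84)] with period length k = 2.
k is even, so the fundamental solution of x^2 - 1806y^2 = 1 is (p_{k-1}, q_{k-1}) = (p_1, q_1); compute convergents through index 1.
Convergents (p_i = a_i*p_{i-1} + p_{i-2}, q_i = a_i*q_{i-1} + q_{i-2} with p_{-2}=0, p_{-1}=1, q_{-2}=1, q_{-1}=0):
  i=0: a_0=42, p_0 = 42*1 + 0 = 42, q_0 = 42*0 + 1 = 1.
  i=1: a_1=2, p_1 = 2*42 + 1 = 85, q_1 = 2*1 + 0 = 2.
Check: 85^2 - 1806*2^2 = 7225 - 7224 = 1, so (x, y) = (85, 2) solves the equation, and by the theorem it is the least positive solution.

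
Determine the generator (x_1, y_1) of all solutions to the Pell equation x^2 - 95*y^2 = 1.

First expand sqrt(95) as a continued fraction. With x_i = (sqrt(95) + m_i)/d_i and (m_0, d_0) = (0, 1): a_0 = floor(sqrt(95)) = 9, since 9^2 = 81 <= 95 < 100 = 10^2.
Iterate m_{i+1} = d_i*a_i - m_i, d_{i+1} = (95 - m_{i+1}^2)/d_i, a_{i+1} = floor((a_0 + m_{i+1})/d_{i+1}):
  m_1 = 1*9 - 0 = 9, d_1 = (95 - 9^2)/1 = 14/1 = 14, a_1 = floor((9 + 9)/14) = 1.
  m_2 = 14*1 - 9 = 5, d_2 = (95 - 5^2)/14 = 70/14 = 5, a_2 = floor((9 + 5)/5) = 2.
  m_3 = 5*2 - 5 = 5, d_3 = (95 - 5^2)/5 = 70/5 = 14, a_3 = floor((9 + 5)/14) = 1.
  m_4 = 14*1 - 5 = 9, d_4 = (95 - 9^2)/14 = 14/14 = 1, a_4 = floor((9 + 9)/1) = 18.
  m_5 = 1*18 - 9 = 9, d_5 = (95 - 9^2)/1 = 14/1 = 14: (m_5, d_5) = (m_1, d_1) = (9, 14), so from here the quotients repeat a_1, ..., a_4; the period length is 4.
So sqrt(95) = [9; (1, 2, 1, 18)] with period length k = 4.
k is even, so the fundamental solution of x^2 - 95y^2 = 1 is (p_{k-1}, q_{k-1}) = (p_3, q_3); compute convergents through index 3.
Convergents (p_i = a_i*p_{i-1} + p_{i-2}, q_i = a_i*q_{i-1} + q_{i-2} with p_{-2}=0, p_{-1}=1, q_{-2}=1, q_{-1}=0):
  i=0: a_0=9, p_0 = 9*1 + 0 = 9, q_0 = 9*0 + 1 = 1.
  i=1: a_1=1, p_1 = 1*9 + 1 = 10, q_1 = 1*1 + 0 = 1.
  i=2: a_2=2, p_2 = 2*10 + 9 = 29, q_2 = 2*1 + 1 = 3.
  i=3: a_3=1, p_3 = 1*29 + 10 = 39, q_3 = 1*3 + 1 = 4.
Check: 39^2 - 95*4^2 = 1521 - 1520 = 1, so (x, y) = (39, 4) solves the equation, and by the theorem it is the least positive solution.

(x, y) = (39, 4)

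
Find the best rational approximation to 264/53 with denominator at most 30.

149/30

Expand x = 264/53 as a continued fraction with the Euclidean algorithm:
  264 = 4*53 + 52, so a_0 = 4.
  53 = 1*52 + 1, so a_1 = 1.
  52 = 52*1 + 0, so a_2 = 52.
so x = [4; 1, 52].
Convergents (p_i = a_i*p_{i-1} + p_{i-2}, q_i = a_i*q_{i-1} + q_{i-2} with p_{-2}=0, p_{-1}=1, q_{-2}=1, q_{-1}=0), until the denominator exceeds 30:
  i=0: a_0=4, p_0 = 4*1 + 0 = 4, q_0 = 4*0 + 1 = 1.
  i=1: a_1=1, p_1 = 1*4 + 1 = 5, q_1 = 1*1 + 0 = 1.
  i=2: a_2=52, p_2 = 52*5 + 4 = 264, q_2 = 52*1 + 1 = 53.
q_2 = 53 > 30, so the last convergent with denominator <= 30 is p_1/q_1 = 5/1.
The closest fraction with denominator <= 30 is either p_1/q_1 or the intermediate fraction (k*p_1 + p_0)/(k*q_1 + q_0) with the largest k >= 1 whose denominator stays <= 30; these approach x as k grows, and every other convergent or intermediate fraction in range is farther away.
Largest k: floor((30 - q_0)/q_1) = floor((30 - 1)/1) = 29.
That gives (29*5 + 4)/(29*1 + 1) = 149/30.
Compare the errors: |x - 5/1| = |264*1 - 5*53|/(53*1) = 1/53, and |x - 149/30| = |264*30 - 149*53|/(53*30) = 23/1590.
Cross-multiplying, 23*53 = 1219 < 1590 = 1*1590, so 23/1590 is smaller: the intermediate fraction 149/30 is closer to x than 5/1.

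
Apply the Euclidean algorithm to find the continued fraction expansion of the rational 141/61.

Run the Euclidean algorithm on 141 and 61; the successive quotients are the partial quotients a_0, a_1, ... (each step inverts the fractional part left over by the previous one):
  141 = 2*61 + 19, so a_0 = 2.
  61 = 3*19 + 4, so a_1 = 3.
  19 = 4*4 + 3, so a_2 = 4.
  4 = 1*3 + 1, so a_3 = 1.
  3 = 3*1 + 0, so a_4 = 3.
The remainder reaches 0 after 5 divisions, so the expansion has 5 partial quotients, read off in order.

[2; 3, 4, 1, 3]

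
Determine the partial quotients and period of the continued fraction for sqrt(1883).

[43; (2, 1, 1, 5, 1, 1, 2, 86)]

Write x_i = (sqrt(1883) + m_i)/d_i with (m_0, d_0) = (0, 1). a_0 = floor(sqrt(1883)) = 43, since 43^2 = 1849 <= 1883 < 1936 = 44^2.
Iterate m_{i+1} = d_i*a_i - m_i, d_{i+1} = (1883 - m_{i+1}^2)/d_i, a_{i+1} = floor((a_0 + m_{i+1})/d_{i+1}):
  m_1 = 1*43 - 0 = 43, d_1 = (1883 - 43^2)/1 = 34/1 = 34, a_1 = floor((43 + 43)/34) = 2.
  m_2 = 34*2 - 43 = 25, d_2 = (1883 - 25^2)/34 = 1258/34 = 37, a_2 = floor((43 + 25)/37) = 1.
  m_3 = 37*1 - 25 = 12, d_3 = (1883 - 12^2)/37 = 1739/37 = 47, a_3 = floor((43 + 12)/47) = 1.
  m_4 = 47*1 - 12 = 35, d_4 = (1883 - 35^2)/47 = 658/47 = 14, a_4 = floor((43 + 35)/14) = 5.
  m_5 = 14*5 - 35 = 35, d_5 = (1883 - 35^2)/14 = 658/14 = 47, a_5 = floor((43 + 35)/47) = 1.
  m_6 = 47*1 - 35 = 12, d_6 = (1883 - 12^2)/47 = 1739/47 = 37, a_6 = floor((43 + 12)/37) = 1.
  m_7 = 37*1 - 12 = 25, d_7 = (1883 - 25^2)/37 = 1258/37 = 34, a_7 = floor((43 + 25)/34) = 2.
  m_8 = 34*2 - 25 = 43, d_8 = (1883 - 43^2)/34 = 34/34 = 1, a_8 = floor((43 + 43)/1) = 86.
  m_9 = 1*86 - 43 = 43, d_9 = (1883 - 43^2)/1 = 34/1 = 34: (m_9, d_9) = (m_1, d_1) = (43, 34), so from here the quotients repeat a_1, ..., a_8; the period length is 8.
Hence the expansion of sqrt(1883) is a_0 = 43 followed by the repeating block 2, 1, 1, 5, 1, 1, 2, 86 (period 8).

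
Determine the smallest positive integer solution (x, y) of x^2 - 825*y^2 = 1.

First expand sqrt(825) as a continued fraction. With x_i = (sqrt(825) + m_i)/d_i and (m_0, d_0) = (0, 1): a_0 = floor(sqrt(825)) = 28, since 28^2 = 784 <= 825 < 841 = 29^2.
Iterate m_{i+1} = d_i*a_i - m_i, d_{i+1} = (825 - m_{i+1}^2)/d_i, a_{i+1} = floor((a_0 + m_{i+1})/d_{i+1}):
  m_1 = 1*28 - 0 = 28, d_1 = (825 - 28^2)/1 = 41/1 = 41, a_1 = floor((28 + 28)/41) = 1.
  m_2 = 41*1 - 28 = 13, d_2 = (825 - 13^2)/41 = 656/41 = 16, a_2 = floor((28 + 13)/16) = 2.
  m_3 = 16*2 - 13 = 19, d_3 = (825 - 19^2)/16 = 464/16 = 29, a_3 = floor((28 + 19)/29) = 1.
  m_4 = 29*1 - 19 = 10, d_4 = (825 - 10^2)/29 = 725/29 = 25, a_4 = floor((28 + 10)/25) = 1.
  m_5 = 25*1 - 10 = 15, d_5 = (825 - 15^2)/25 = 600/25 = 24, a_5 = floor((28 + 15)/24) = 1.
  m_6 = 24*1 - 15 = 9, d_6 = (825 - 9^2)/24 = 744/24 = 31, a_6 = floor((28 + 9)/31) = 1.
  m_7 = 31*1 - 9 = 22, d_7 = (825 - 22^2)/31 = 341/31 = 11, a_7 = floor((28 + 22)/11) = 4.
  m_8 = 11*4 - 22 = 22, d_8 = (825 - 22^2)/11 = 341/11 = 31, a_8 = floor((28 + 22)/31) = 1.
  m_9 = 31*1 - 22 = 9, d_9 = (825 - 9^2)/31 = 744/31 = 24, a_9 = floor((28 + 9)/24) = 1.
  m_10 = 24*1 - 9 = 15, d_10 = (825 - 15^2)/24 = 600/24 = 25, a_10 = floor((28 + 15)/25) = 1.
  m_11 = 25*1 - 15 = 10, d_11 = (825 - 10^2)/25 = 725/25 = 29, a_11 = floor((28 + 10)/29) = 1.
  m_12 = 29*1 - 10 = 19, d_12 = (825 - 19^2)/29 = 464/29 = 16, a_12 = floor((28 + 19)/16) = 2.
  m_13 = 16*2 - 19 = 13, d_13 = (825 - 13^2)/16 = 656/16 = 41, a_13 = floor((28 + 13)/41) = 1.
  m_14 = 41*1 - 13 = 28, d_14 = (825 - 28^2)/41 = 41/41 = 1, a_14 = floor((28 + 28)/1) = 56.
  m_15 = 1*56 - 28 = 28, d_15 = (825 - 28^2)/1 = 41/1 = 41: (m_15, d_15) = (m_1, d_1) = (28, 41), so from here the quotients repeat a_1, ..., a_14; the period length is 14.
So sqrt(825) = [28; (1, 2, 1, 1, 1, 1, 4, 1, 1, 1, 1, 2, 1, 56)] with period length k = 14.
k is even, so the fundamental solution of x^2 - 825y^2 = 1 is (p_{k-1}, q_{k-1}) = (p_13, q_13); compute convergents through index 13.
Convergents (p_i = a_i*p_{i-1} + p_{i-2}, q_i = a_i*q_{i-1} + q_{i-2} with p_{-2}=0, p_{-1}=1, q_{-2}=1, q_{-1}=0):
  i=0: a_0=28, p_0 = 28*1 + 0 = 28, q_0 = 28*0 + 1 = 1.
  i=1: a_1=1, p_1 = 1*28 + 1 = 29, q_1 = 1*1 + 0 = 1.
  i=2: a_2=2, p_2 = 2*29 + 28 = 86, q_2 = 2*1 + 1 = 3.
  i=3: a_3=1, p_3 = 1*86 + 29 = 115, q_3 = 1*3 + 1 = 4.
  i=4: a_4=1, p_4 = 1*115 + 86 = 201, q_4 = 1*4 + 3 = 7.
  i=5: a_5=1, p_5 = 1*201 + 115 = 316, q_5 = 1*7 + 4 = 11.
  i=6: a_6=1, p_6 = 1*316 + 201 = 517, q_6 = 1*11 + 7 = 18.
  i=7: a_7=4, p_7 = 4*517 + 316 = 2384, q_7 = 4*18 + 11 = 83.
  i=8: a_8=1, p_8 = 1*2384 + 517 = 2901, q_8 = 1*83 + 18 = 101.
  i=9: a_9=1, p_9 = 1*2901 + 2384 = 5285, q_9 = 1*101 + 83 = 184.
  i=10: a_10=1, p_10 = 1*5285 + 2901 = 8186, q_10 = 1*184 + 101 = 285.
  i=11: a_11=1, p_11 = 1*8186 + 5285 = 13471, q_11 = 1*285 + 184 = 469.
  i=12: a_12=2, p_12 = 2*13471 + 8186 = 35128, q_12 = 2*469 + 285 = 1223.
  i=13: a_13=1, p_13 = 1*35128 + 13471 = 48599, q_13 = 1*1223 + 469 = 1692.
Check: 48599^2 - 825*1692^2 = 2361862801 - 2361862800 = 1, so (x, y) = (48599, 1692) solves the equation, and by the theorem it is the least positive solution.

(x, y) = (48599, 1692)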